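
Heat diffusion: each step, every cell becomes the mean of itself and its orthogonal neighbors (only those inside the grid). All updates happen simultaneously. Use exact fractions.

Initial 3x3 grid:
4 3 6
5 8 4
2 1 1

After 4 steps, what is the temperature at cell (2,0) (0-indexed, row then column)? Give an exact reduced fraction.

Step 1: cell (2,0) = 8/3
Step 2: cell (2,0) = 125/36
Step 3: cell (2,0) = 7447/2160
Step 4: cell (2,0) = 478469/129600
Full grid after step 4:
  23431/5400 3707123/864000 140161/32400
  3412873/864000 483917/120000 3382373/864000
  478469/129600 191953/54000 52441/14400

Answer: 478469/129600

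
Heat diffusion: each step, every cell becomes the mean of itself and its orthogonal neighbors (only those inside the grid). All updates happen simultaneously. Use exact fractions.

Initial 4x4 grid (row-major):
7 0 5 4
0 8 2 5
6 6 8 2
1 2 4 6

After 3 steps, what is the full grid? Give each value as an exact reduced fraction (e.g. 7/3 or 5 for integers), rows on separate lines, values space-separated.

Answer: 7937/2160 30653/7200 27397/7200 9181/2160
15379/3600 23639/6000 5591/1200 14681/3600
1507/400 9187/2000 8599/2000 227/48
569/144 9397/2400 739/160 1051/240

Derivation:
After step 1:
  7/3 5 11/4 14/3
  21/4 16/5 28/5 13/4
  13/4 6 22/5 21/4
  3 13/4 5 4
After step 2:
  151/36 797/240 1081/240 32/9
  421/120 501/100 96/25 563/120
  35/8 201/50 21/4 169/40
  19/6 69/16 333/80 19/4
After step 3:
  7937/2160 30653/7200 27397/7200 9181/2160
  15379/3600 23639/6000 5591/1200 14681/3600
  1507/400 9187/2000 8599/2000 227/48
  569/144 9397/2400 739/160 1051/240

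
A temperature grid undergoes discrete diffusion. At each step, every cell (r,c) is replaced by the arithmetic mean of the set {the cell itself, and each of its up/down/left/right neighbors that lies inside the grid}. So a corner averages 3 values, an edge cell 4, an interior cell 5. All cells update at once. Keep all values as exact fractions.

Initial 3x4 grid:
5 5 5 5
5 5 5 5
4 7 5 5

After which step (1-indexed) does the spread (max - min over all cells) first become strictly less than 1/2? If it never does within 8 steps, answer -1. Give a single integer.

Step 1: max=11/2, min=19/4, spread=3/4
Step 2: max=1289/240, min=59/12, spread=109/240
  -> spread < 1/2 first at step 2
Step 3: max=4181/800, min=5, spread=181/800
Step 4: max=1122383/216000, min=217831/43200, spread=923/6000
Step 5: max=1237423/240000, min=546181/108000, spread=213187/2160000
Step 6: max=1000532807/194400000, min=54818099/10800000, spread=552281/7776000
Step 7: max=143691837947/27993600000, min=988136713/194400000, spread=56006051/1119744000
Step 8: max=3588182518367/699840000000, min=29692574171/5832000000, spread=25073617847/699840000000

Answer: 2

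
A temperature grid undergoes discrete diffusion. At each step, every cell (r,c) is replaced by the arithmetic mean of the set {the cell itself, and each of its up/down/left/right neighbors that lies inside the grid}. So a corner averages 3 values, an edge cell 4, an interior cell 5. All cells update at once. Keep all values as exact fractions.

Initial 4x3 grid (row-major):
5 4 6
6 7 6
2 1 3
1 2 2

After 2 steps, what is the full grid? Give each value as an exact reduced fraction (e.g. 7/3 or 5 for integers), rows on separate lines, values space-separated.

Answer: 31/6 619/120 49/9
173/40 119/25 559/120
73/24 74/25 83/24
17/9 17/8 41/18

Derivation:
After step 1:
  5 11/2 16/3
  5 24/5 11/2
  5/2 3 3
  5/3 3/2 7/3
After step 2:
  31/6 619/120 49/9
  173/40 119/25 559/120
  73/24 74/25 83/24
  17/9 17/8 41/18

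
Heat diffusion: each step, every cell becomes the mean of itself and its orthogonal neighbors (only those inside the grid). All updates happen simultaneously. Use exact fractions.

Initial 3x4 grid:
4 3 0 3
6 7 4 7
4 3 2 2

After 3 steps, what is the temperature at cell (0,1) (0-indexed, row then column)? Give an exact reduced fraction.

Step 1: cell (0,1) = 7/2
Step 2: cell (0,1) = 56/15
Step 3: cell (0,1) = 883/225
Full grid after step 3:
  9161/2160 883/225 12523/3600 373/108
  64037/14400 6037/1500 7411/2000 1407/400
  1177/270 29381/7200 26221/7200 1559/432

Answer: 883/225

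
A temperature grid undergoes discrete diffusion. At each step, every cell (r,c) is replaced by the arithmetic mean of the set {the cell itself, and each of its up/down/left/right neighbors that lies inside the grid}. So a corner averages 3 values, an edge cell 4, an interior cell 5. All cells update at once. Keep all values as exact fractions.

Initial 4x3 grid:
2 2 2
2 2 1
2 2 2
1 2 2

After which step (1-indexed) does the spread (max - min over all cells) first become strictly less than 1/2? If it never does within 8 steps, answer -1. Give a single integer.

Answer: 1

Derivation:
Step 1: max=2, min=5/3, spread=1/3
  -> spread < 1/2 first at step 1
Step 2: max=2, min=31/18, spread=5/18
Step 3: max=1381/720, min=1949/1080, spread=49/432
Step 4: max=41231/21600, min=234731/129600, spread=2531/25920
Step 5: max=406609/216000, min=94566911/51840000, spread=3019249/51840000
Step 6: max=36480949/19440000, min=94803289/51840000, spread=297509/6220800
Step 7: max=544514479/291600000, min=342091200791/186624000000, spread=6398065769/186624000000
Step 8: max=21738621049/11664000000, min=1027006535227/559872000000, spread=131578201/4478976000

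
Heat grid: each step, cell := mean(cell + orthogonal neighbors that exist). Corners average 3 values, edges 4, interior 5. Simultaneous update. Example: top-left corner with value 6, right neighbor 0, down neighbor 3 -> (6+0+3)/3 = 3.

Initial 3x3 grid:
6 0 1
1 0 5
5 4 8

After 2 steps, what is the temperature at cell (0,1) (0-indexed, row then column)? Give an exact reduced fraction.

Step 1: cell (0,1) = 7/4
Step 2: cell (0,1) = 97/48
Full grid after step 2:
  85/36 97/48 29/12
  8/3 29/10 79/24
  127/36 61/16 161/36

Answer: 97/48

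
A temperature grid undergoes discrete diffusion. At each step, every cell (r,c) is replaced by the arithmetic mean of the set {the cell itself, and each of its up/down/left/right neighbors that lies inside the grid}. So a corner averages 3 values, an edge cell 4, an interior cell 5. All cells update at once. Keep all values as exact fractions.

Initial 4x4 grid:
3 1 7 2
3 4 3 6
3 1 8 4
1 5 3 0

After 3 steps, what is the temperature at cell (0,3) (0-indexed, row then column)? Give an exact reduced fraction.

Step 1: cell (0,3) = 5
Step 2: cell (0,3) = 4
Step 3: cell (0,3) = 1049/240
Full grid after step 3:
  6149/2160 1607/450 283/75 1049/240
  22607/7200 19211/6000 8453/2000 9641/2400
  6653/2400 7111/2000 21497/6000 29411/7200
  241/80 3619/1200 13153/3600 7463/2160

Answer: 1049/240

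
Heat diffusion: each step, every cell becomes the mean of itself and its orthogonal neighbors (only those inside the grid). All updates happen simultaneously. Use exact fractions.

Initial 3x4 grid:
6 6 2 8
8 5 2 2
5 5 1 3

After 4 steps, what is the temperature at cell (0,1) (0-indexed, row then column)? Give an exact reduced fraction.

Step 1: cell (0,1) = 19/4
Step 2: cell (0,1) = 1267/240
Step 3: cell (0,1) = 35041/7200
Step 4: cell (0,1) = 1057537/216000
Full grid after step 4:
  344401/64800 1057537/216000 98273/24000 163369/43200
  570371/108000 25763/5625 467869/120000 976891/288000
  107467/21600 106643/24000 255569/72000 140569/43200

Answer: 1057537/216000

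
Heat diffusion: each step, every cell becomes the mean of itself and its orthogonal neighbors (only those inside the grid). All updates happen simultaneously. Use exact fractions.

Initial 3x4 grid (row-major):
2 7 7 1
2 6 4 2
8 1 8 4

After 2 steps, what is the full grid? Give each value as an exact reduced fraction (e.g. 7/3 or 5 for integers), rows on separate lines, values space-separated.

After step 1:
  11/3 11/2 19/4 10/3
  9/2 4 27/5 11/4
  11/3 23/4 17/4 14/3
After step 2:
  41/9 215/48 1139/240 65/18
  95/24 503/100 423/100 323/80
  167/36 53/12 301/60 35/9

Answer: 41/9 215/48 1139/240 65/18
95/24 503/100 423/100 323/80
167/36 53/12 301/60 35/9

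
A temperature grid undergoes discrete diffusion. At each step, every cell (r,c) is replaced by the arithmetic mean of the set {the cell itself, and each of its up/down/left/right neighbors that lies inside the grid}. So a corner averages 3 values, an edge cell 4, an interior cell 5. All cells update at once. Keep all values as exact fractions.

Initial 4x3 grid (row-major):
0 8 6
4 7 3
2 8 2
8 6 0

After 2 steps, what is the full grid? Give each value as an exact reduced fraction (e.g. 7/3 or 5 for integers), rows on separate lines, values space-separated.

Answer: 25/6 251/48 185/36
75/16 24/5 233/48
229/48 101/20 185/48
49/9 37/8 137/36

Derivation:
After step 1:
  4 21/4 17/3
  13/4 6 9/2
  11/2 5 13/4
  16/3 11/2 8/3
After step 2:
  25/6 251/48 185/36
  75/16 24/5 233/48
  229/48 101/20 185/48
  49/9 37/8 137/36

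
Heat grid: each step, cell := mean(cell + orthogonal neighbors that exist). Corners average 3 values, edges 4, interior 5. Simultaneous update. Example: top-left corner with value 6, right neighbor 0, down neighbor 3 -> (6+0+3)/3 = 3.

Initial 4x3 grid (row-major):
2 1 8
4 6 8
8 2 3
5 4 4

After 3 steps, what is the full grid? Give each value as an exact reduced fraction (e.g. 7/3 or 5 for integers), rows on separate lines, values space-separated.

Answer: 542/135 7289/1600 10507/2160
32033/7200 4489/1000 18029/3600
32593/7200 3493/750 2023/450
5093/1080 62431/14400 9361/2160

Derivation:
After step 1:
  7/3 17/4 17/3
  5 21/5 25/4
  19/4 23/5 17/4
  17/3 15/4 11/3
After step 2:
  139/36 329/80 97/18
  977/240 243/50 611/120
  1201/240 431/100 563/120
  85/18 1061/240 35/9
After step 3:
  542/135 7289/1600 10507/2160
  32033/7200 4489/1000 18029/3600
  32593/7200 3493/750 2023/450
  5093/1080 62431/14400 9361/2160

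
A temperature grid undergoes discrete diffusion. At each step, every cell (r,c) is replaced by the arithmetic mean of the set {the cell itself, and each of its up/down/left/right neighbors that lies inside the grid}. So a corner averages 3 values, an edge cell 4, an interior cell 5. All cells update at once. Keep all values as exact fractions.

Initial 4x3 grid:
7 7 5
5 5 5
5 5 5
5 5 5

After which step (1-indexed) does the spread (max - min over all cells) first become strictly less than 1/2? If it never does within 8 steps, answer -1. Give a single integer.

Step 1: max=19/3, min=5, spread=4/3
Step 2: max=107/18, min=5, spread=17/18
Step 3: max=6247/1080, min=5, spread=847/1080
Step 4: max=91631/16200, min=1133/225, spread=2011/3240
Step 5: max=10850783/1944000, min=273713/54000, spread=199423/388800
Step 6: max=644104867/116640000, min=5515249/1080000, spread=1938319/4665600
  -> spread < 1/2 first at step 6
Step 7: max=38353677053/6998400000, min=499444199/97200000, spread=95747789/279936000
Step 8: max=2287089255127/419904000000, min=30133143941/5832000000, spread=940023131/3359232000

Answer: 6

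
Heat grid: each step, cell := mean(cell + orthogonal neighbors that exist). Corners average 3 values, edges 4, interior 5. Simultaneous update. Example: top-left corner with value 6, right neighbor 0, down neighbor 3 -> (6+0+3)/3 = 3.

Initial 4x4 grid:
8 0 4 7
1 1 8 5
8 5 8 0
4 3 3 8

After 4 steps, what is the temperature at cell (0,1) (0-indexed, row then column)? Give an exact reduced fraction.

Step 1: cell (0,1) = 13/4
Step 2: cell (0,1) = 7/2
Step 3: cell (0,1) = 1193/300
Step 4: cell (0,1) = 289/72
Full grid after step 4:
  20981/5400 289/72 122179/27000 61531/12960
  14401/3600 32177/7500 32657/7200 1053917/216000
  15869/3600 264179/60000 85417/18000 1029373/216000
  96541/21600 2671/576 999433/216000 31093/6480

Answer: 289/72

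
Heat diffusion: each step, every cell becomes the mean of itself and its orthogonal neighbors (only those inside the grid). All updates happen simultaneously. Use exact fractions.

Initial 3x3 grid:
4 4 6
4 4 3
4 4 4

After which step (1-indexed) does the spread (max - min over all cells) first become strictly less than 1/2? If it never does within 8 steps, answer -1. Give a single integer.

Step 1: max=9/2, min=11/3, spread=5/6
Step 2: max=157/36, min=58/15, spread=89/180
  -> spread < 1/2 first at step 2
Step 3: max=30233/7200, min=709/180, spread=1873/7200
Step 4: max=539581/129600, min=214597/54000, spread=122741/648000
Step 5: max=106766897/25920000, min=287879/72000, spread=3130457/25920000
Step 6: max=1915427029/466560000, min=195432637/48600000, spread=196368569/2332800000
Step 7: max=114463670063/27993600000, min=9402299849/2332800000, spread=523543/8957952
Step 8: max=6855748378861/1679616000000, min=94261568413/23328000000, spread=4410589/107495424

Answer: 2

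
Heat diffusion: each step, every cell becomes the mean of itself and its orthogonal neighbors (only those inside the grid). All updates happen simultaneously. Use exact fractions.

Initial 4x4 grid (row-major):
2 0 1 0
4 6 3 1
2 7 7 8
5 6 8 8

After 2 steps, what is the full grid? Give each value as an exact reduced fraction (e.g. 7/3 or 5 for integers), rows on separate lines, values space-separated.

After step 1:
  2 9/4 1 2/3
  7/2 4 18/5 3
  9/2 28/5 33/5 6
  13/3 13/2 29/4 8
After step 2:
  31/12 37/16 451/240 14/9
  7/2 379/100 91/25 199/60
  269/60 136/25 581/100 59/10
  46/9 1421/240 567/80 85/12

Answer: 31/12 37/16 451/240 14/9
7/2 379/100 91/25 199/60
269/60 136/25 581/100 59/10
46/9 1421/240 567/80 85/12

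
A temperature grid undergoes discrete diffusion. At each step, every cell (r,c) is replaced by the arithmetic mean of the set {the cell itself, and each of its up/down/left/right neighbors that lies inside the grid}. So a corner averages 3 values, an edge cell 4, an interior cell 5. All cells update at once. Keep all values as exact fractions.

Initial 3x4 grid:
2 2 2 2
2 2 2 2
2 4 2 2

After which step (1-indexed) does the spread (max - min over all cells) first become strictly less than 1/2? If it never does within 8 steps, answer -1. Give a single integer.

Step 1: max=8/3, min=2, spread=2/3
Step 2: max=151/60, min=2, spread=31/60
Step 3: max=1291/540, min=2, spread=211/540
  -> spread < 1/2 first at step 3
Step 4: max=124897/54000, min=1847/900, spread=14077/54000
Step 5: max=1112407/486000, min=111683/54000, spread=5363/24300
Step 6: max=32900809/14580000, min=62869/30000, spread=93859/583200
Step 7: max=1959874481/874800000, min=102536467/48600000, spread=4568723/34992000
Step 8: max=116756435629/52488000000, min=3097618889/1458000000, spread=8387449/83980800

Answer: 3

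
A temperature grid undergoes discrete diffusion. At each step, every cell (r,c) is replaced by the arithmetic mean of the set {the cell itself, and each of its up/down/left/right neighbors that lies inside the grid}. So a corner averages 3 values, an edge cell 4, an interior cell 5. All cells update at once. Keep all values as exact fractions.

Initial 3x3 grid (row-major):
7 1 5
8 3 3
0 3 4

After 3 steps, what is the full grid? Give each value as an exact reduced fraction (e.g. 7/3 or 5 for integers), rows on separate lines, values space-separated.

Answer: 4633/1080 14263/3600 293/80
9667/2400 22349/6000 49927/14400
1999/540 2739/800 7121/2160

Derivation:
After step 1:
  16/3 4 3
  9/2 18/5 15/4
  11/3 5/2 10/3
After step 2:
  83/18 239/60 43/12
  171/40 367/100 821/240
  32/9 131/40 115/36
After step 3:
  4633/1080 14263/3600 293/80
  9667/2400 22349/6000 49927/14400
  1999/540 2739/800 7121/2160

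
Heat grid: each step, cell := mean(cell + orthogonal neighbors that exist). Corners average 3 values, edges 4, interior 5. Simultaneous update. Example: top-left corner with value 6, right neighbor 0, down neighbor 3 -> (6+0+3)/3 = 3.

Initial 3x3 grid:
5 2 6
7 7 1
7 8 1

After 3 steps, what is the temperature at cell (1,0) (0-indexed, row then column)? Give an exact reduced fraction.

Step 1: cell (1,0) = 13/2
Step 2: cell (1,0) = 47/8
Step 3: cell (1,0) = 2759/480
Full grid after step 3:
  1129/216 1703/360 581/144
  2759/480 1477/300 12359/2880
  2557/432 15379/2880 965/216

Answer: 2759/480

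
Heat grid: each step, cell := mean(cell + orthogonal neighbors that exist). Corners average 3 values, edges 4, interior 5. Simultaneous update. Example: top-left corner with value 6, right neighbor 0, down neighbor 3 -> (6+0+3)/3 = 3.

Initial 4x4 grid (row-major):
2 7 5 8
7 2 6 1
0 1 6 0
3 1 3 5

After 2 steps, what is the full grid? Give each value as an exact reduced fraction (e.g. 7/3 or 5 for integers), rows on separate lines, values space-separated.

After step 1:
  16/3 4 13/2 14/3
  11/4 23/5 4 15/4
  11/4 2 16/5 3
  4/3 2 15/4 8/3
After step 2:
  145/36 613/120 115/24 179/36
  463/120 347/100 441/100 185/48
  53/24 291/100 319/100 757/240
  73/36 109/48 697/240 113/36

Answer: 145/36 613/120 115/24 179/36
463/120 347/100 441/100 185/48
53/24 291/100 319/100 757/240
73/36 109/48 697/240 113/36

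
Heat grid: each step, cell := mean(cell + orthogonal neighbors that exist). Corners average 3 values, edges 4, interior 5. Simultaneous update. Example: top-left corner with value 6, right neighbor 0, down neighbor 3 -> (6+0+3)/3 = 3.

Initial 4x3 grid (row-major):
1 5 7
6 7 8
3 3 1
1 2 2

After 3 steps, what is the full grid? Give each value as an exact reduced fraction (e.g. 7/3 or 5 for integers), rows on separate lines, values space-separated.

Answer: 1693/360 367/72 11953/2160
1003/240 5633/1200 7043/1440
101/30 829/240 5363/1440
937/360 1903/720 5857/2160

Derivation:
After step 1:
  4 5 20/3
  17/4 29/5 23/4
  13/4 16/5 7/2
  2 2 5/3
After step 2:
  53/12 161/30 209/36
  173/40 24/5 1303/240
  127/40 71/20 847/240
  29/12 133/60 43/18
After step 3:
  1693/360 367/72 11953/2160
  1003/240 5633/1200 7043/1440
  101/30 829/240 5363/1440
  937/360 1903/720 5857/2160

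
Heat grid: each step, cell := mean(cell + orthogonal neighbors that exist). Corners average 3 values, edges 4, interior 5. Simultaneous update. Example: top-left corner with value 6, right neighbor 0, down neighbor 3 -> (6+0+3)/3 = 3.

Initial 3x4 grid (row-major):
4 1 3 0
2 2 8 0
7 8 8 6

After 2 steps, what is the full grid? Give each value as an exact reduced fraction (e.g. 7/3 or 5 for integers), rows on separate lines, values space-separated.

After step 1:
  7/3 5/2 3 1
  15/4 21/5 21/5 7/2
  17/3 25/4 15/2 14/3
After step 2:
  103/36 361/120 107/40 5/2
  319/80 209/50 112/25 401/120
  47/9 1417/240 1357/240 47/9

Answer: 103/36 361/120 107/40 5/2
319/80 209/50 112/25 401/120
47/9 1417/240 1357/240 47/9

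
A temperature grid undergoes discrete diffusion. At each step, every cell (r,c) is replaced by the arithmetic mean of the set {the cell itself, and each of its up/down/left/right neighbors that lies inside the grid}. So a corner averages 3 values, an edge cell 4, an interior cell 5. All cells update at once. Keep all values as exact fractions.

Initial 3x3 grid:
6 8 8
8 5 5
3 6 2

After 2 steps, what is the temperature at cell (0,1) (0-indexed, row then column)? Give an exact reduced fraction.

Step 1: cell (0,1) = 27/4
Step 2: cell (0,1) = 1649/240
Full grid after step 2:
  235/36 1649/240 25/4
  249/40 553/100 341/60
  91/18 51/10 40/9

Answer: 1649/240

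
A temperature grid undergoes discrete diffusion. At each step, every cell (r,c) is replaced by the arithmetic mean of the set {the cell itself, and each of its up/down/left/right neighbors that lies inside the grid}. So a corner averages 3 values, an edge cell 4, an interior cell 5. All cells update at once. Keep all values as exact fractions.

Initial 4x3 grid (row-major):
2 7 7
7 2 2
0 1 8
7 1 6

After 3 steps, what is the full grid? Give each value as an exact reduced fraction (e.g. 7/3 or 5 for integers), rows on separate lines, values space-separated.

Answer: 578/135 31387/7200 5089/1080
13171/3600 1531/375 15421/3600
12401/3600 21211/6000 4967/1200
7009/2160 53159/14400 317/80

Derivation:
After step 1:
  16/3 9/2 16/3
  11/4 19/5 19/4
  15/4 12/5 17/4
  8/3 15/4 5
After step 2:
  151/36 569/120 175/36
  469/120 91/25 68/15
  347/120 359/100 41/10
  61/18 829/240 13/3
After step 3:
  578/135 31387/7200 5089/1080
  13171/3600 1531/375 15421/3600
  12401/3600 21211/6000 4967/1200
  7009/2160 53159/14400 317/80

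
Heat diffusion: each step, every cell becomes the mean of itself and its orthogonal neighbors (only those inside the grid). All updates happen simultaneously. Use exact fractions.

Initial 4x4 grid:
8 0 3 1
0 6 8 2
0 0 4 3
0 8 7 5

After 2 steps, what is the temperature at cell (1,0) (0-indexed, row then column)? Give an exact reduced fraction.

Step 1: cell (1,0) = 7/2
Step 2: cell (1,0) = 269/120
Full grid after step 2:
  125/36 763/240 277/80 17/6
  269/120 15/4 183/50 17/5
  293/120 291/100 221/50 41/10
  77/36 961/240 383/80 29/6

Answer: 269/120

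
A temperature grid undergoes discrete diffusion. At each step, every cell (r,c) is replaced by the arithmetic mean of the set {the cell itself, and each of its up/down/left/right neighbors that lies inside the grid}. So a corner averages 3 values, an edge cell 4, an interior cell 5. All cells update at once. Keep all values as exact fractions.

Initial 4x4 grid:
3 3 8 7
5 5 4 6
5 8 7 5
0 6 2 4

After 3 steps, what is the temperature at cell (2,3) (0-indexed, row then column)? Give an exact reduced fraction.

Answer: 9511/1800

Derivation:
Step 1: cell (2,3) = 11/2
Step 2: cell (2,3) = 149/30
Step 3: cell (2,3) = 9511/1800
Full grid after step 3:
  1937/432 36247/7200 13189/2400 95/16
  2107/450 29827/6000 11229/2000 3361/600
  1022/225 6041/1200 6077/1200 9511/1800
  9667/2160 32569/7200 34609/7200 10087/2160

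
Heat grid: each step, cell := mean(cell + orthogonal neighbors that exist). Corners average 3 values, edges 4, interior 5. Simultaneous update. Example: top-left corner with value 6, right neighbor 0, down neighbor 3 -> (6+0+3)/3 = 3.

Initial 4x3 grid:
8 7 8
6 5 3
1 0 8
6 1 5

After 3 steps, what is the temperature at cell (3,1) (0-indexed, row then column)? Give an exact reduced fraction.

Step 1: cell (3,1) = 3
Step 2: cell (3,1) = 10/3
Step 3: cell (3,1) = 3079/900
Full grid after step 3:
  4139/720 7127/1200 523/90
  3943/800 9797/2000 521/100
  26647/7200 23711/6000 15161/3600
  1409/432 3079/900 419/108

Answer: 3079/900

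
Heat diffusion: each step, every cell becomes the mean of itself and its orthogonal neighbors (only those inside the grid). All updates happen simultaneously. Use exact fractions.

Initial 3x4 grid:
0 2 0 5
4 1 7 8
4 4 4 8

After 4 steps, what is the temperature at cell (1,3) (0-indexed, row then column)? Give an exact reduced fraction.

Step 1: cell (1,3) = 7
Step 2: cell (1,3) = 11/2
Step 3: cell (1,3) = 3253/600
Step 4: cell (1,3) = 178217/36000
Full grid after step 4:
  108239/43200 72773/24000 814997/216000 297701/64800
  853541/288000 397129/120000 263677/60000 178217/36000
  141389/43200 141097/36000 504311/108000 43547/8100

Answer: 178217/36000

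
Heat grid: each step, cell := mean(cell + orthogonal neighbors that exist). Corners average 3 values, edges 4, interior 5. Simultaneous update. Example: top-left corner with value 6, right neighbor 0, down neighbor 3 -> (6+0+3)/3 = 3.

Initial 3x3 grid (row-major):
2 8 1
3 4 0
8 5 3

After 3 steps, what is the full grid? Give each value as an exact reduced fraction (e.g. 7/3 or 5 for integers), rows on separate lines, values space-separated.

Answer: 445/108 10511/2880 461/144
12421/2880 1153/300 1157/360
1957/432 121/30 187/54

Derivation:
After step 1:
  13/3 15/4 3
  17/4 4 2
  16/3 5 8/3
After step 2:
  37/9 181/48 35/12
  215/48 19/5 35/12
  175/36 17/4 29/9
After step 3:
  445/108 10511/2880 461/144
  12421/2880 1153/300 1157/360
  1957/432 121/30 187/54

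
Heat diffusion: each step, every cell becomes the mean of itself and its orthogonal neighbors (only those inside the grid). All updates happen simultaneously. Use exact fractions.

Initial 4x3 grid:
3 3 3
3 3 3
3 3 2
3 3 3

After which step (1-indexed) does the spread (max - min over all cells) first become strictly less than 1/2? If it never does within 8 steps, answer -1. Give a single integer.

Step 1: max=3, min=8/3, spread=1/3
  -> spread < 1/2 first at step 1
Step 2: max=3, min=329/120, spread=31/120
Step 3: max=3, min=3029/1080, spread=211/1080
Step 4: max=5353/1800, min=307103/108000, spread=14077/108000
Step 5: max=320317/108000, min=2775593/972000, spread=5363/48600
Step 6: max=177131/60000, min=83739191/29160000, spread=93859/1166400
Step 7: max=286263533/97200000, min=5038525519/1749600000, spread=4568723/69984000
Step 8: max=8566381111/2916000000, min=303147564371/104976000000, spread=8387449/167961600

Answer: 1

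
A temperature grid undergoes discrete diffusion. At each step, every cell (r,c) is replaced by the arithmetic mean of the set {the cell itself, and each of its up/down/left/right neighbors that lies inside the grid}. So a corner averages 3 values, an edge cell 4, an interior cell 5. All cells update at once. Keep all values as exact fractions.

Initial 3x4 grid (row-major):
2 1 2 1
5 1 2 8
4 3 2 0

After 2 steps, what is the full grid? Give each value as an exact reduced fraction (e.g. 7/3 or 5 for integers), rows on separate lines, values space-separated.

Answer: 43/18 121/60 29/12 95/36
181/60 62/25 57/25 51/16
19/6 213/80 127/48 47/18

Derivation:
After step 1:
  8/3 3/2 3/2 11/3
  3 12/5 3 11/4
  4 5/2 7/4 10/3
After step 2:
  43/18 121/60 29/12 95/36
  181/60 62/25 57/25 51/16
  19/6 213/80 127/48 47/18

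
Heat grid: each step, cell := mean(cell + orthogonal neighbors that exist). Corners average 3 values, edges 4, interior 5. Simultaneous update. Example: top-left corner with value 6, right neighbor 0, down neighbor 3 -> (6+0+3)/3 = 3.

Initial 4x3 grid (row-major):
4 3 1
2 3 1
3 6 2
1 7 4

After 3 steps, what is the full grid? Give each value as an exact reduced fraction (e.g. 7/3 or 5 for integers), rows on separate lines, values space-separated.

Answer: 409/144 37859/14400 1019/432
3697/1200 17461/6000 2429/900
12401/3600 3511/1000 3019/900
4091/1080 3103/800 4171/1080

Derivation:
After step 1:
  3 11/4 5/3
  3 3 7/4
  3 21/5 13/4
  11/3 9/2 13/3
After step 2:
  35/12 125/48 37/18
  3 147/50 29/12
  52/15 359/100 203/60
  67/18 167/40 145/36
After step 3:
  409/144 37859/14400 1019/432
  3697/1200 17461/6000 2429/900
  12401/3600 3511/1000 3019/900
  4091/1080 3103/800 4171/1080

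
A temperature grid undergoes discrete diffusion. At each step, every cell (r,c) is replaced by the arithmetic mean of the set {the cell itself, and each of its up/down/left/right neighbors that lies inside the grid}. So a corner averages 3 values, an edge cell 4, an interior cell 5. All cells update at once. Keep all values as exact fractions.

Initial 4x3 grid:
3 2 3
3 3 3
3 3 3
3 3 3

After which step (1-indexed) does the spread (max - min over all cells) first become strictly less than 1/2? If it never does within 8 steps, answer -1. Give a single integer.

Answer: 1

Derivation:
Step 1: max=3, min=8/3, spread=1/3
  -> spread < 1/2 first at step 1
Step 2: max=3, min=653/240, spread=67/240
Step 3: max=3, min=6043/2160, spread=437/2160
Step 4: max=2991/1000, min=2434469/864000, spread=29951/172800
Step 5: max=10046/3375, min=22112179/7776000, spread=206761/1555200
Step 6: max=16034329/5400000, min=8875004429/3110400000, spread=14430763/124416000
Step 7: max=1278347273/432000000, min=534764258311/186624000000, spread=139854109/1492992000
Step 8: max=114788771023/38880000000, min=32169848109749/11197440000000, spread=7114543559/89579520000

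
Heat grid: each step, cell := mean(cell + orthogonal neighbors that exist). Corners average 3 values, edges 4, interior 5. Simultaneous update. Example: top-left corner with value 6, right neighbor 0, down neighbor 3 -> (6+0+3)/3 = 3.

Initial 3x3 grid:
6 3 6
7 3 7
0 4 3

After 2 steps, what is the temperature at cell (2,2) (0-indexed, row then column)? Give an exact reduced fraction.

Step 1: cell (2,2) = 14/3
Step 2: cell (2,2) = 143/36
Full grid after step 2:
  83/18 599/120 175/36
  89/20 411/100 391/80
  61/18 469/120 143/36

Answer: 143/36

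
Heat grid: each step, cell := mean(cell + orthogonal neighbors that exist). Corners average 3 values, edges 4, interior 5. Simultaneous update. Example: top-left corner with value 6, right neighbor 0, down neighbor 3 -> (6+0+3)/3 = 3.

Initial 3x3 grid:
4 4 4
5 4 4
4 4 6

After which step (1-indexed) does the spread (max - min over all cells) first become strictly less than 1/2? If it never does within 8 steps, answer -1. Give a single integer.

Step 1: max=14/3, min=4, spread=2/3
Step 2: max=41/9, min=62/15, spread=19/45
  -> spread < 1/2 first at step 2
Step 3: max=1199/270, min=7553/1800, spread=1321/5400
Step 4: max=142421/32400, min=547759/129600, spread=877/5184
Step 5: max=1060439/243000, min=33012173/7776000, spread=7375/62208
Step 6: max=506877539/116640000, min=1988667031/466560000, spread=62149/746496
Step 7: max=15159808829/3499200000, min=119642398757/27993600000, spread=523543/8957952
Step 8: max=1815532121201/419904000000, min=7193213031679/1679616000000, spread=4410589/107495424

Answer: 2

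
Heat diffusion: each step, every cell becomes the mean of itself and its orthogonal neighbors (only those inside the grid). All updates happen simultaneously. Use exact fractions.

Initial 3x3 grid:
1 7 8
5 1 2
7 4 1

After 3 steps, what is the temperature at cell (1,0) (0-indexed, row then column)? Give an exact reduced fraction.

Answer: 28543/7200

Derivation:
Step 1: cell (1,0) = 7/2
Step 2: cell (1,0) = 509/120
Step 3: cell (1,0) = 28543/7200
Full grid after step 3:
  9203/2160 19687/4800 9013/2160
  28543/7200 1477/375 541/150
  8603/2160 50861/14400 7373/2160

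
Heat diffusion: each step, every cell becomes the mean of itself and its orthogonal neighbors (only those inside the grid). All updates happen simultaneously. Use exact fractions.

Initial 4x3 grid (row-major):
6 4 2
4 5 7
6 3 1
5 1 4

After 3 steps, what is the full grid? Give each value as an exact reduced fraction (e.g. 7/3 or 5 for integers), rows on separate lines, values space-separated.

Answer: 2509/540 21007/4800 9131/2160
32263/7200 4279/1000 3511/900
10061/2400 3719/1000 4243/1200
169/45 16667/4800 743/240

Derivation:
After step 1:
  14/3 17/4 13/3
  21/4 23/5 15/4
  9/2 16/5 15/4
  4 13/4 2
After step 2:
  85/18 357/80 37/9
  1141/240 421/100 493/120
  339/80 193/50 127/40
  47/12 249/80 3
After step 3:
  2509/540 21007/4800 9131/2160
  32263/7200 4279/1000 3511/900
  10061/2400 3719/1000 4243/1200
  169/45 16667/4800 743/240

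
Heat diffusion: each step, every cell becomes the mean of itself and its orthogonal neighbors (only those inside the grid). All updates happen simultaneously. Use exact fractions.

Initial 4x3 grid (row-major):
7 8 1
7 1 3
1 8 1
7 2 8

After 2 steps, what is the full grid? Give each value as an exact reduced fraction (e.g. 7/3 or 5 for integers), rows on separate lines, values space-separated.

Answer: 187/36 1259/240 13/4
1349/240 71/20 159/40
941/240 5 383/120
46/9 317/80 179/36

Derivation:
After step 1:
  22/3 17/4 4
  4 27/5 3/2
  23/4 13/5 5
  10/3 25/4 11/3
After step 2:
  187/36 1259/240 13/4
  1349/240 71/20 159/40
  941/240 5 383/120
  46/9 317/80 179/36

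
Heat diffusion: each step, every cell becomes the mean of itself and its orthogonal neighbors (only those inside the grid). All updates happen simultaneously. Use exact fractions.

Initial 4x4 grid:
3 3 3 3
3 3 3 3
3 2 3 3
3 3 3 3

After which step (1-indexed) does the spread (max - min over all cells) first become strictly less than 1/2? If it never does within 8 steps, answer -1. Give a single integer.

Step 1: max=3, min=11/4, spread=1/4
  -> spread < 1/2 first at step 1
Step 2: max=3, min=139/50, spread=11/50
Step 3: max=3, min=6833/2400, spread=367/2400
Step 4: max=1787/600, min=30829/10800, spread=1337/10800
Step 5: max=53531/18000, min=930331/324000, spread=33227/324000
Step 6: max=319951/108000, min=27945673/9720000, spread=849917/9720000
Step 7: max=4791467/1620000, min=841085653/291600000, spread=21378407/291600000
Step 8: max=1434311657/486000000, min=25277537629/8748000000, spread=540072197/8748000000

Answer: 1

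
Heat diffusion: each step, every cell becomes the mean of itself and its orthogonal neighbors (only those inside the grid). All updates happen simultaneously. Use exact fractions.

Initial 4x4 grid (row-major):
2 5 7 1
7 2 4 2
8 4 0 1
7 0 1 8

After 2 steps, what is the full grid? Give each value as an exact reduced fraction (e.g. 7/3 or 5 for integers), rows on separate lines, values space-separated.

After step 1:
  14/3 4 17/4 10/3
  19/4 22/5 3 2
  13/2 14/5 2 11/4
  5 3 9/4 10/3
After step 2:
  161/36 1039/240 175/48 115/36
  1219/240 379/100 313/100 133/48
  381/80 187/50 64/25 121/48
  29/6 261/80 127/48 25/9

Answer: 161/36 1039/240 175/48 115/36
1219/240 379/100 313/100 133/48
381/80 187/50 64/25 121/48
29/6 261/80 127/48 25/9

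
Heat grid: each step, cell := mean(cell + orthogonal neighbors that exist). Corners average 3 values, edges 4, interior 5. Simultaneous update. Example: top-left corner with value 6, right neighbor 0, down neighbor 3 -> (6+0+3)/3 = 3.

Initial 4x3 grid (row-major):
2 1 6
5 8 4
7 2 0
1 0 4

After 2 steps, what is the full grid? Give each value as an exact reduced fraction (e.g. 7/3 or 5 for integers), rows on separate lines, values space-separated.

Answer: 149/36 175/48 149/36
191/48 433/100 11/3
919/240 77/25 44/15
49/18 183/80 67/36

Derivation:
After step 1:
  8/3 17/4 11/3
  11/2 4 9/2
  15/4 17/5 5/2
  8/3 7/4 4/3
After step 2:
  149/36 175/48 149/36
  191/48 433/100 11/3
  919/240 77/25 44/15
  49/18 183/80 67/36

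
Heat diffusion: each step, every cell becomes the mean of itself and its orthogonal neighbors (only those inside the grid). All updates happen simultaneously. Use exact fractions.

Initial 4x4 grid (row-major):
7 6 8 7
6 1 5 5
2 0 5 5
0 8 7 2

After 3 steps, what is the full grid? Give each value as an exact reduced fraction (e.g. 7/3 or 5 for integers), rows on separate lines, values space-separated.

After step 1:
  19/3 11/2 13/2 20/3
  4 18/5 24/5 11/2
  2 16/5 22/5 17/4
  10/3 15/4 11/2 14/3
After step 2:
  95/18 329/60 88/15 56/9
  239/60 211/50 124/25 1273/240
  47/15 339/100 443/100 1129/240
  109/36 947/240 1099/240 173/36
After step 3:
  1327/270 18763/3600 20279/3600 12523/2160
  14953/3600 6611/1500 29737/6000 38143/7200
  12181/3600 22943/6000 6619/1500 34639/7200
  7277/2160 26897/7200 31969/7200 634/135

Answer: 1327/270 18763/3600 20279/3600 12523/2160
14953/3600 6611/1500 29737/6000 38143/7200
12181/3600 22943/6000 6619/1500 34639/7200
7277/2160 26897/7200 31969/7200 634/135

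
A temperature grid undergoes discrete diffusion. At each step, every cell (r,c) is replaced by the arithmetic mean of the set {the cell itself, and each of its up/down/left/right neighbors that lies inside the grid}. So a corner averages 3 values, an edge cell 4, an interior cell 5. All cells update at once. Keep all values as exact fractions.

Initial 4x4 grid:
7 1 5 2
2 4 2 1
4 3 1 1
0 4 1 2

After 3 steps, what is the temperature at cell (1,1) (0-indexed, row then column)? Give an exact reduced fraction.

Step 1: cell (1,1) = 12/5
Step 2: cell (1,1) = 167/50
Step 3: cell (1,1) = 3343/1200
Full grid after step 3:
  7289/2160 24137/7200 18841/7200 2603/1080
  12091/3600 3343/1200 7559/3000 13981/7200
  9671/3600 7991/3000 11633/6000 12749/7200
  2831/1080 1979/900 442/225 3371/2160

Answer: 3343/1200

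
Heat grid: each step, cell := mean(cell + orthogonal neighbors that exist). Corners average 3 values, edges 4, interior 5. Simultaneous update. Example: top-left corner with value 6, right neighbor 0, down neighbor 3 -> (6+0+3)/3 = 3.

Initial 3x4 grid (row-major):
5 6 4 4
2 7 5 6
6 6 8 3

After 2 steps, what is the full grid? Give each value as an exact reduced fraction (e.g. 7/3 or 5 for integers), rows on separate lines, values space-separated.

After step 1:
  13/3 11/2 19/4 14/3
  5 26/5 6 9/2
  14/3 27/4 11/2 17/3
After step 2:
  89/18 1187/240 251/48 167/36
  24/5 569/100 519/100 125/24
  197/36 1327/240 287/48 47/9

Answer: 89/18 1187/240 251/48 167/36
24/5 569/100 519/100 125/24
197/36 1327/240 287/48 47/9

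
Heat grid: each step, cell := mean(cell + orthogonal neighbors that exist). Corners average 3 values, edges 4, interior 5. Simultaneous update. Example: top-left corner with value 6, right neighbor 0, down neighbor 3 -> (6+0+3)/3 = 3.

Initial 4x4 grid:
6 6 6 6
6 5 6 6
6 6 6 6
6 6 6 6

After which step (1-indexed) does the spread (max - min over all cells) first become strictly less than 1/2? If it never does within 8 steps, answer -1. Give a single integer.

Step 1: max=6, min=23/4, spread=1/4
  -> spread < 1/2 first at step 1
Step 2: max=6, min=289/50, spread=11/50
Step 3: max=6, min=14033/2400, spread=367/2400
Step 4: max=3587/600, min=63229/10800, spread=1337/10800
Step 5: max=107531/18000, min=1902331/324000, spread=33227/324000
Step 6: max=643951/108000, min=57105673/9720000, spread=849917/9720000
Step 7: max=9651467/1620000, min=1715885653/291600000, spread=21378407/291600000
Step 8: max=2892311657/486000000, min=51521537629/8748000000, spread=540072197/8748000000

Answer: 1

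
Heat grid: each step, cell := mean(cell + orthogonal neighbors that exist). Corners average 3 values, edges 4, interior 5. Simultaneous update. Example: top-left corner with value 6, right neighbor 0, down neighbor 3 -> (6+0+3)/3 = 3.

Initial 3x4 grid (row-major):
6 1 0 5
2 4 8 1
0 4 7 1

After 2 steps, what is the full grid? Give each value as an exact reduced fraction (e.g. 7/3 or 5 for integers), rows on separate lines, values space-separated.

After step 1:
  3 11/4 7/2 2
  3 19/5 4 15/4
  2 15/4 5 3
After step 2:
  35/12 261/80 49/16 37/12
  59/20 173/50 401/100 51/16
  35/12 291/80 63/16 47/12

Answer: 35/12 261/80 49/16 37/12
59/20 173/50 401/100 51/16
35/12 291/80 63/16 47/12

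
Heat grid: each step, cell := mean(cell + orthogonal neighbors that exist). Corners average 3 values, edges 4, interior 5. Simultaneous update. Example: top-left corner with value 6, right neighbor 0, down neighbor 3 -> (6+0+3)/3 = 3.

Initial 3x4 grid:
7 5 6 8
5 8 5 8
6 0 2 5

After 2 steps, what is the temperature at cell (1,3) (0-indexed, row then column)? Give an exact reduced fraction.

Answer: 739/120

Derivation:
Step 1: cell (1,3) = 13/2
Step 2: cell (1,3) = 739/120
Full grid after step 2:
  56/9 683/120 769/120 119/18
  613/120 137/25 259/50 739/120
  85/18 229/60 89/20 29/6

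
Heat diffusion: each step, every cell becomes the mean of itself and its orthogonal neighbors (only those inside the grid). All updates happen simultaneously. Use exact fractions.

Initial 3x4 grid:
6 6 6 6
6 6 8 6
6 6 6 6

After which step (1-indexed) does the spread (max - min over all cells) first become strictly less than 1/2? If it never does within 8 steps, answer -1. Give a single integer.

Answer: 2

Derivation:
Step 1: max=13/2, min=6, spread=1/2
Step 2: max=323/50, min=6, spread=23/50
  -> spread < 1/2 first at step 2
Step 3: max=15211/2400, min=1213/200, spread=131/480
Step 4: max=136151/21600, min=21991/3600, spread=841/4320
Step 5: max=54382051/8640000, min=4413373/720000, spread=56863/345600
Step 6: max=488094341/77760000, min=39869543/6480000, spread=386393/3110400
Step 7: max=195017723131/31104000000, min=15972358813/2592000000, spread=26795339/248832000
Step 8: max=11681255714129/1866240000000, min=960206149667/155520000000, spread=254051069/2985984000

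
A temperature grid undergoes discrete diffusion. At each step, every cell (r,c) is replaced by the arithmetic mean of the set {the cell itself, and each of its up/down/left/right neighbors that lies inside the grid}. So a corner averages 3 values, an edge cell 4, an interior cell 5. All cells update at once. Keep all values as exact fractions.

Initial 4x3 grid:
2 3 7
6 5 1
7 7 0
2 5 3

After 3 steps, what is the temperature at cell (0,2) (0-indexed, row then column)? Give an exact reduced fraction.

Answer: 8089/2160

Derivation:
Step 1: cell (0,2) = 11/3
Step 2: cell (0,2) = 67/18
Step 3: cell (0,2) = 8089/2160
Full grid after step 3:
  9319/2160 58909/14400 8089/2160
  16451/3600 25001/6000 13451/3600
  16901/3600 25361/6000 13001/3600
  10003/2160 59269/14400 7693/2160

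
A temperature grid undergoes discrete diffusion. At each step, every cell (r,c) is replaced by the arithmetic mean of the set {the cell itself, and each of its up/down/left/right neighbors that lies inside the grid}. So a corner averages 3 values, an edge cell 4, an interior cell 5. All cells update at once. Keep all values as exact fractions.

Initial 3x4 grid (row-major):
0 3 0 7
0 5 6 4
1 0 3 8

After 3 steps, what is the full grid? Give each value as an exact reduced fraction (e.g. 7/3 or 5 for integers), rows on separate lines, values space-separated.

Answer: 643/360 2909/1200 13127/3600 9061/2160
12059/7200 3863/1500 21997/6000 67013/14400
233/135 8977/3600 1553/400 3257/720

Derivation:
After step 1:
  1 2 4 11/3
  3/2 14/5 18/5 25/4
  1/3 9/4 17/4 5
After step 2:
  3/2 49/20 199/60 167/36
  169/120 243/100 209/50 1111/240
  49/36 289/120 151/40 31/6
After step 3:
  643/360 2909/1200 13127/3600 9061/2160
  12059/7200 3863/1500 21997/6000 67013/14400
  233/135 8977/3600 1553/400 3257/720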